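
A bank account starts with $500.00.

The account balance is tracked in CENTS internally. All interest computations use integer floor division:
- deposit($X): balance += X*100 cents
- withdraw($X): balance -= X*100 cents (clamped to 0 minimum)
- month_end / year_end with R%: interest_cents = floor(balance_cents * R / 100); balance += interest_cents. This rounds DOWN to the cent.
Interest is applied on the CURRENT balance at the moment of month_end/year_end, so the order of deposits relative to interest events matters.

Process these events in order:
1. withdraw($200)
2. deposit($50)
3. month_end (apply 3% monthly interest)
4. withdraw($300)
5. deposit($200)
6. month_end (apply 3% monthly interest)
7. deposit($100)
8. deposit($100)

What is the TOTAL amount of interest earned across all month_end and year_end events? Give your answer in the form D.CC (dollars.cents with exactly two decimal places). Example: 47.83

After 1 (withdraw($200)): balance=$300.00 total_interest=$0.00
After 2 (deposit($50)): balance=$350.00 total_interest=$0.00
After 3 (month_end (apply 3% monthly interest)): balance=$360.50 total_interest=$10.50
After 4 (withdraw($300)): balance=$60.50 total_interest=$10.50
After 5 (deposit($200)): balance=$260.50 total_interest=$10.50
After 6 (month_end (apply 3% monthly interest)): balance=$268.31 total_interest=$18.31
After 7 (deposit($100)): balance=$368.31 total_interest=$18.31
After 8 (deposit($100)): balance=$468.31 total_interest=$18.31

Answer: 18.31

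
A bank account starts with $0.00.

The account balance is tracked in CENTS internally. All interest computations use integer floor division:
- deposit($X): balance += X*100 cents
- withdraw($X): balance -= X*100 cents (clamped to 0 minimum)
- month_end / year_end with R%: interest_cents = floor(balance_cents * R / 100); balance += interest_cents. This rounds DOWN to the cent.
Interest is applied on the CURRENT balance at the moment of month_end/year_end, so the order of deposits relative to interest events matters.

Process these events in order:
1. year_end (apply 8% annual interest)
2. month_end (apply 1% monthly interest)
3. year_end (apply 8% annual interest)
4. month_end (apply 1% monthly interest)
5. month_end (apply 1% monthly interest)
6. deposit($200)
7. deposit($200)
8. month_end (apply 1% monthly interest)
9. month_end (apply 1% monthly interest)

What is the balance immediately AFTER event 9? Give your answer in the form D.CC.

After 1 (year_end (apply 8% annual interest)): balance=$0.00 total_interest=$0.00
After 2 (month_end (apply 1% monthly interest)): balance=$0.00 total_interest=$0.00
After 3 (year_end (apply 8% annual interest)): balance=$0.00 total_interest=$0.00
After 4 (month_end (apply 1% monthly interest)): balance=$0.00 total_interest=$0.00
After 5 (month_end (apply 1% monthly interest)): balance=$0.00 total_interest=$0.00
After 6 (deposit($200)): balance=$200.00 total_interest=$0.00
After 7 (deposit($200)): balance=$400.00 total_interest=$0.00
After 8 (month_end (apply 1% monthly interest)): balance=$404.00 total_interest=$4.00
After 9 (month_end (apply 1% monthly interest)): balance=$408.04 total_interest=$8.04

Answer: 408.04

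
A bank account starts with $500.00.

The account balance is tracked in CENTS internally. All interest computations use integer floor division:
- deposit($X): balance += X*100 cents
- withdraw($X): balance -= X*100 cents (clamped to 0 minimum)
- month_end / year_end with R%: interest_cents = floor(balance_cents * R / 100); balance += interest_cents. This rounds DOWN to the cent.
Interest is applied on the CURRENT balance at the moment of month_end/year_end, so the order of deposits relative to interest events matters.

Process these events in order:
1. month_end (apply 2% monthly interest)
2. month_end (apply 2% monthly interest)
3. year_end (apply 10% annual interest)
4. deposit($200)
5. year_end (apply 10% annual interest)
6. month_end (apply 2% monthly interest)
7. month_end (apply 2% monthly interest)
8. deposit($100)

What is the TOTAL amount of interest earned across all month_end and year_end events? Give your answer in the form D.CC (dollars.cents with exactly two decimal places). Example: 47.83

Answer: 183.74

Derivation:
After 1 (month_end (apply 2% monthly interest)): balance=$510.00 total_interest=$10.00
After 2 (month_end (apply 2% monthly interest)): balance=$520.20 total_interest=$20.20
After 3 (year_end (apply 10% annual interest)): balance=$572.22 total_interest=$72.22
After 4 (deposit($200)): balance=$772.22 total_interest=$72.22
After 5 (year_end (apply 10% annual interest)): balance=$849.44 total_interest=$149.44
After 6 (month_end (apply 2% monthly interest)): balance=$866.42 total_interest=$166.42
After 7 (month_end (apply 2% monthly interest)): balance=$883.74 total_interest=$183.74
After 8 (deposit($100)): balance=$983.74 total_interest=$183.74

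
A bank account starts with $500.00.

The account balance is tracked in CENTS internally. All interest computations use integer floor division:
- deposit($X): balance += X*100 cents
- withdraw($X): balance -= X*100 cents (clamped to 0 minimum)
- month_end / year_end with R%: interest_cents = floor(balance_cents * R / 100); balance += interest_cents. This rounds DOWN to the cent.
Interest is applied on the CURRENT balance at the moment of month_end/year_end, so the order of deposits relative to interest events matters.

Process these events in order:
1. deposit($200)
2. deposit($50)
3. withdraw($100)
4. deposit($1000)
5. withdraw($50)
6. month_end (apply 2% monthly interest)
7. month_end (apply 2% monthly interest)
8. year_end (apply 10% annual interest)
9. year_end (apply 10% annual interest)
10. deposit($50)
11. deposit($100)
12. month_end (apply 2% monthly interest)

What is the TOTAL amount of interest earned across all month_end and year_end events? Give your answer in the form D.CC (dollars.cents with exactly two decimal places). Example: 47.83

Answer: 457.49

Derivation:
After 1 (deposit($200)): balance=$700.00 total_interest=$0.00
After 2 (deposit($50)): balance=$750.00 total_interest=$0.00
After 3 (withdraw($100)): balance=$650.00 total_interest=$0.00
After 4 (deposit($1000)): balance=$1650.00 total_interest=$0.00
After 5 (withdraw($50)): balance=$1600.00 total_interest=$0.00
After 6 (month_end (apply 2% monthly interest)): balance=$1632.00 total_interest=$32.00
After 7 (month_end (apply 2% monthly interest)): balance=$1664.64 total_interest=$64.64
After 8 (year_end (apply 10% annual interest)): balance=$1831.10 total_interest=$231.10
After 9 (year_end (apply 10% annual interest)): balance=$2014.21 total_interest=$414.21
After 10 (deposit($50)): balance=$2064.21 total_interest=$414.21
After 11 (deposit($100)): balance=$2164.21 total_interest=$414.21
After 12 (month_end (apply 2% monthly interest)): balance=$2207.49 total_interest=$457.49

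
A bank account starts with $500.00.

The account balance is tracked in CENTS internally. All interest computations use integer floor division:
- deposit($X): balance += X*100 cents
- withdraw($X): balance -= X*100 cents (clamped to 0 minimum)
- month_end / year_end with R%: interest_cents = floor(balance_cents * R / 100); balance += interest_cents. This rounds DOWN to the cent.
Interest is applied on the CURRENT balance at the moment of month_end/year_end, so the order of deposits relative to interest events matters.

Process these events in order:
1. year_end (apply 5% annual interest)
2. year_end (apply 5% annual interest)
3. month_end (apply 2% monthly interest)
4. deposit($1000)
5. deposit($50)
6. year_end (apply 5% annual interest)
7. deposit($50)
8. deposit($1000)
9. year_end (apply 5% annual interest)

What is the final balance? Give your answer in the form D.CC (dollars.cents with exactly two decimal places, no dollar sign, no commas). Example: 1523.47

After 1 (year_end (apply 5% annual interest)): balance=$525.00 total_interest=$25.00
After 2 (year_end (apply 5% annual interest)): balance=$551.25 total_interest=$51.25
After 3 (month_end (apply 2% monthly interest)): balance=$562.27 total_interest=$62.27
After 4 (deposit($1000)): balance=$1562.27 total_interest=$62.27
After 5 (deposit($50)): balance=$1612.27 total_interest=$62.27
After 6 (year_end (apply 5% annual interest)): balance=$1692.88 total_interest=$142.88
After 7 (deposit($50)): balance=$1742.88 total_interest=$142.88
After 8 (deposit($1000)): balance=$2742.88 total_interest=$142.88
After 9 (year_end (apply 5% annual interest)): balance=$2880.02 total_interest=$280.02

Answer: 2880.02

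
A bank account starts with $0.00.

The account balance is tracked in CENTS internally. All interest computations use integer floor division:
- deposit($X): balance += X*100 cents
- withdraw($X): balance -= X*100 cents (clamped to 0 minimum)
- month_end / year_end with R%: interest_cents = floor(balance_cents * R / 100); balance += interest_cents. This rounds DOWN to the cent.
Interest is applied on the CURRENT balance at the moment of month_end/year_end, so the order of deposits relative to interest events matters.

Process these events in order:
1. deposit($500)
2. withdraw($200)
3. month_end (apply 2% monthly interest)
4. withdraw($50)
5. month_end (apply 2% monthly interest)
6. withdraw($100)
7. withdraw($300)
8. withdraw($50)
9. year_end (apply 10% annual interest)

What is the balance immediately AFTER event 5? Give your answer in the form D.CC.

Answer: 261.12

Derivation:
After 1 (deposit($500)): balance=$500.00 total_interest=$0.00
After 2 (withdraw($200)): balance=$300.00 total_interest=$0.00
After 3 (month_end (apply 2% monthly interest)): balance=$306.00 total_interest=$6.00
After 4 (withdraw($50)): balance=$256.00 total_interest=$6.00
After 5 (month_end (apply 2% monthly interest)): balance=$261.12 total_interest=$11.12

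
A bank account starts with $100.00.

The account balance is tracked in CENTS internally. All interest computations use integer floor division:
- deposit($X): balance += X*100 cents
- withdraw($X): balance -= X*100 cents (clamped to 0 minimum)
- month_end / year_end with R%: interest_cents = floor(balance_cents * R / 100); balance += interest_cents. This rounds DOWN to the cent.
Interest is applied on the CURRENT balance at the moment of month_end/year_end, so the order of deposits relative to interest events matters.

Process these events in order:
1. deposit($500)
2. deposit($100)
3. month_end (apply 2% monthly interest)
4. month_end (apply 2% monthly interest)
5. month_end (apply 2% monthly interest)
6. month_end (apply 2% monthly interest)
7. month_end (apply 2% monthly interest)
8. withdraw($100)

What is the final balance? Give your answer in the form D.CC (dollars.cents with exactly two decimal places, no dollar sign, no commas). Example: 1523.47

After 1 (deposit($500)): balance=$600.00 total_interest=$0.00
After 2 (deposit($100)): balance=$700.00 total_interest=$0.00
After 3 (month_end (apply 2% monthly interest)): balance=$714.00 total_interest=$14.00
After 4 (month_end (apply 2% monthly interest)): balance=$728.28 total_interest=$28.28
After 5 (month_end (apply 2% monthly interest)): balance=$742.84 total_interest=$42.84
After 6 (month_end (apply 2% monthly interest)): balance=$757.69 total_interest=$57.69
After 7 (month_end (apply 2% monthly interest)): balance=$772.84 total_interest=$72.84
After 8 (withdraw($100)): balance=$672.84 total_interest=$72.84

Answer: 672.84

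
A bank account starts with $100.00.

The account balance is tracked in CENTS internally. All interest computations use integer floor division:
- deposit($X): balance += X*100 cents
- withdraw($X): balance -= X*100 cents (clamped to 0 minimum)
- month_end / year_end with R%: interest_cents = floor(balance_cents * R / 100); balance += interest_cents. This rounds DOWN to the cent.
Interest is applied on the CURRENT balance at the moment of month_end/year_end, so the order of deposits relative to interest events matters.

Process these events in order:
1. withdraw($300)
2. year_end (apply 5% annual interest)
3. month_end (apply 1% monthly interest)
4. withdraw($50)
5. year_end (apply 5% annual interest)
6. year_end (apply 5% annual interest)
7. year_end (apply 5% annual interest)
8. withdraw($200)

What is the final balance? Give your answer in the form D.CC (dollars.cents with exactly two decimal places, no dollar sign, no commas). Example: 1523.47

Answer: 0.00

Derivation:
After 1 (withdraw($300)): balance=$0.00 total_interest=$0.00
After 2 (year_end (apply 5% annual interest)): balance=$0.00 total_interest=$0.00
After 3 (month_end (apply 1% monthly interest)): balance=$0.00 total_interest=$0.00
After 4 (withdraw($50)): balance=$0.00 total_interest=$0.00
After 5 (year_end (apply 5% annual interest)): balance=$0.00 total_interest=$0.00
After 6 (year_end (apply 5% annual interest)): balance=$0.00 total_interest=$0.00
After 7 (year_end (apply 5% annual interest)): balance=$0.00 total_interest=$0.00
After 8 (withdraw($200)): balance=$0.00 total_interest=$0.00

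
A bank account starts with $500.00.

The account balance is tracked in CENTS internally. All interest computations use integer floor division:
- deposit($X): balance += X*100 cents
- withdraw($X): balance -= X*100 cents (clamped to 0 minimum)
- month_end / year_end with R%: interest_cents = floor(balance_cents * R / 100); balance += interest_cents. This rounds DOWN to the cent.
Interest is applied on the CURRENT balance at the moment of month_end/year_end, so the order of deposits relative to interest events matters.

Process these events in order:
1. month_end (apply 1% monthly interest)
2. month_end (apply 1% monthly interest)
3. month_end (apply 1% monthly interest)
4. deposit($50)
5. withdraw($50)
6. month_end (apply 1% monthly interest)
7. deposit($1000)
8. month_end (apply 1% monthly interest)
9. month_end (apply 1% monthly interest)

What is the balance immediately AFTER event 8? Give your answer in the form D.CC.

After 1 (month_end (apply 1% monthly interest)): balance=$505.00 total_interest=$5.00
After 2 (month_end (apply 1% monthly interest)): balance=$510.05 total_interest=$10.05
After 3 (month_end (apply 1% monthly interest)): balance=$515.15 total_interest=$15.15
After 4 (deposit($50)): balance=$565.15 total_interest=$15.15
After 5 (withdraw($50)): balance=$515.15 total_interest=$15.15
After 6 (month_end (apply 1% monthly interest)): balance=$520.30 total_interest=$20.30
After 7 (deposit($1000)): balance=$1520.30 total_interest=$20.30
After 8 (month_end (apply 1% monthly interest)): balance=$1535.50 total_interest=$35.50

Answer: 1535.50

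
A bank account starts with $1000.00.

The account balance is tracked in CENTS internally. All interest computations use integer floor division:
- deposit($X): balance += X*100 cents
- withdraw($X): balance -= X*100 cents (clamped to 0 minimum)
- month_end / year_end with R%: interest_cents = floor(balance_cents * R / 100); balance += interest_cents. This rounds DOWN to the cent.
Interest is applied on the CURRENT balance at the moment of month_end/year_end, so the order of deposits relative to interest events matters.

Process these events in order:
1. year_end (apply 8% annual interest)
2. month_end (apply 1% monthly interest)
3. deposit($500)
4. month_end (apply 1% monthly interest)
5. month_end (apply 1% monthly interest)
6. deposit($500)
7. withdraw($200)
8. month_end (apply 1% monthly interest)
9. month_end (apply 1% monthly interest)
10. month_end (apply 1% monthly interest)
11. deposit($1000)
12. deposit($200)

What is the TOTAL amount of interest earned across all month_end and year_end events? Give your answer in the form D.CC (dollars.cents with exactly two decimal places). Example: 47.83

After 1 (year_end (apply 8% annual interest)): balance=$1080.00 total_interest=$80.00
After 2 (month_end (apply 1% monthly interest)): balance=$1090.80 total_interest=$90.80
After 3 (deposit($500)): balance=$1590.80 total_interest=$90.80
After 4 (month_end (apply 1% monthly interest)): balance=$1606.70 total_interest=$106.70
After 5 (month_end (apply 1% monthly interest)): balance=$1622.76 total_interest=$122.76
After 6 (deposit($500)): balance=$2122.76 total_interest=$122.76
After 7 (withdraw($200)): balance=$1922.76 total_interest=$122.76
After 8 (month_end (apply 1% monthly interest)): balance=$1941.98 total_interest=$141.98
After 9 (month_end (apply 1% monthly interest)): balance=$1961.39 total_interest=$161.39
After 10 (month_end (apply 1% monthly interest)): balance=$1981.00 total_interest=$181.00
After 11 (deposit($1000)): balance=$2981.00 total_interest=$181.00
After 12 (deposit($200)): balance=$3181.00 total_interest=$181.00

Answer: 181.00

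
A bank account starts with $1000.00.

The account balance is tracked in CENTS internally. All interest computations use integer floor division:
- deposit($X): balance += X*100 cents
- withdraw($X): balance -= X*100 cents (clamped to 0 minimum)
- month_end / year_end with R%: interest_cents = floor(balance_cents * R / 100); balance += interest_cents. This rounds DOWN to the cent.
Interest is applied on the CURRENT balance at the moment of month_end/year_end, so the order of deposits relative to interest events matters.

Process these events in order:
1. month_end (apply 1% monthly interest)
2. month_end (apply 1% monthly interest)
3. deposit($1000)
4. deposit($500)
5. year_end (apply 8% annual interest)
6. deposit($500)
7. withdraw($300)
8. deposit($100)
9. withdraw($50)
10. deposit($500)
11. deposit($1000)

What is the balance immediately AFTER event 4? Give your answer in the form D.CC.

Answer: 2520.10

Derivation:
After 1 (month_end (apply 1% monthly interest)): balance=$1010.00 total_interest=$10.00
After 2 (month_end (apply 1% monthly interest)): balance=$1020.10 total_interest=$20.10
After 3 (deposit($1000)): balance=$2020.10 total_interest=$20.10
After 4 (deposit($500)): balance=$2520.10 total_interest=$20.10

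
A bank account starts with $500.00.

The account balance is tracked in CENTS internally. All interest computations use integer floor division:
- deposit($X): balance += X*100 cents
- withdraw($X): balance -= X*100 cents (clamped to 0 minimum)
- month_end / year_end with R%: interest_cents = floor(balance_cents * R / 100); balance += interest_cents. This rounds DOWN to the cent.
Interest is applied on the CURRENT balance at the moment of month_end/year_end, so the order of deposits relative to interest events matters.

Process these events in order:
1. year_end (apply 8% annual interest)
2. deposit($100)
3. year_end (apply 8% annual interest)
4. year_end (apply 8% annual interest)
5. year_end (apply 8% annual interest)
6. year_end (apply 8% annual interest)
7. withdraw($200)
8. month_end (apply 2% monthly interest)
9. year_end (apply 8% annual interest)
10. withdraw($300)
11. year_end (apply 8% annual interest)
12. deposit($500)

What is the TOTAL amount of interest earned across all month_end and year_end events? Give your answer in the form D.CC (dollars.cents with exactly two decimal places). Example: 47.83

After 1 (year_end (apply 8% annual interest)): balance=$540.00 total_interest=$40.00
After 2 (deposit($100)): balance=$640.00 total_interest=$40.00
After 3 (year_end (apply 8% annual interest)): balance=$691.20 total_interest=$91.20
After 4 (year_end (apply 8% annual interest)): balance=$746.49 total_interest=$146.49
After 5 (year_end (apply 8% annual interest)): balance=$806.20 total_interest=$206.20
After 6 (year_end (apply 8% annual interest)): balance=$870.69 total_interest=$270.69
After 7 (withdraw($200)): balance=$670.69 total_interest=$270.69
After 8 (month_end (apply 2% monthly interest)): balance=$684.10 total_interest=$284.10
After 9 (year_end (apply 8% annual interest)): balance=$738.82 total_interest=$338.82
After 10 (withdraw($300)): balance=$438.82 total_interest=$338.82
After 11 (year_end (apply 8% annual interest)): balance=$473.92 total_interest=$373.92
After 12 (deposit($500)): balance=$973.92 total_interest=$373.92

Answer: 373.92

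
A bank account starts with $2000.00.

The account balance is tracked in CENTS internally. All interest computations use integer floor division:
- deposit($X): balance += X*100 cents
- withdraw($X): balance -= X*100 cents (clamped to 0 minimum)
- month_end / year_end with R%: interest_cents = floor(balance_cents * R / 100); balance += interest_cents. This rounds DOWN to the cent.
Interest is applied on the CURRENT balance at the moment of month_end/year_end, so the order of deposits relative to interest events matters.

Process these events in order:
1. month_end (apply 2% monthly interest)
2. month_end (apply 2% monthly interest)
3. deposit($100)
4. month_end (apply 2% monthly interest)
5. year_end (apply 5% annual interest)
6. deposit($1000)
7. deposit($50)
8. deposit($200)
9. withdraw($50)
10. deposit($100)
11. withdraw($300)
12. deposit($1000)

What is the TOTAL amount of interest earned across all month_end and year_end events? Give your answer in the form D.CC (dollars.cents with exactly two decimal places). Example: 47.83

After 1 (month_end (apply 2% monthly interest)): balance=$2040.00 total_interest=$40.00
After 2 (month_end (apply 2% monthly interest)): balance=$2080.80 total_interest=$80.80
After 3 (deposit($100)): balance=$2180.80 total_interest=$80.80
After 4 (month_end (apply 2% monthly interest)): balance=$2224.41 total_interest=$124.41
After 5 (year_end (apply 5% annual interest)): balance=$2335.63 total_interest=$235.63
After 6 (deposit($1000)): balance=$3335.63 total_interest=$235.63
After 7 (deposit($50)): balance=$3385.63 total_interest=$235.63
After 8 (deposit($200)): balance=$3585.63 total_interest=$235.63
After 9 (withdraw($50)): balance=$3535.63 total_interest=$235.63
After 10 (deposit($100)): balance=$3635.63 total_interest=$235.63
After 11 (withdraw($300)): balance=$3335.63 total_interest=$235.63
After 12 (deposit($1000)): balance=$4335.63 total_interest=$235.63

Answer: 235.63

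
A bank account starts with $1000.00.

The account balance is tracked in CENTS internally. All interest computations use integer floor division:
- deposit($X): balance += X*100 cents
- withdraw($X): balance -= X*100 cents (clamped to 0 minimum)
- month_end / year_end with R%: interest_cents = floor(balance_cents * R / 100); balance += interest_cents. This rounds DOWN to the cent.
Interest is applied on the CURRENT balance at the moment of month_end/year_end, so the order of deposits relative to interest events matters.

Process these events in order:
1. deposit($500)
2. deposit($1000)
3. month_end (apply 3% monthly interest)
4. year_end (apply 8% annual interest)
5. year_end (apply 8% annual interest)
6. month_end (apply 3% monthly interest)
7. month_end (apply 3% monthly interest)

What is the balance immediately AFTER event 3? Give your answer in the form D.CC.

After 1 (deposit($500)): balance=$1500.00 total_interest=$0.00
After 2 (deposit($1000)): balance=$2500.00 total_interest=$0.00
After 3 (month_end (apply 3% monthly interest)): balance=$2575.00 total_interest=$75.00

Answer: 2575.00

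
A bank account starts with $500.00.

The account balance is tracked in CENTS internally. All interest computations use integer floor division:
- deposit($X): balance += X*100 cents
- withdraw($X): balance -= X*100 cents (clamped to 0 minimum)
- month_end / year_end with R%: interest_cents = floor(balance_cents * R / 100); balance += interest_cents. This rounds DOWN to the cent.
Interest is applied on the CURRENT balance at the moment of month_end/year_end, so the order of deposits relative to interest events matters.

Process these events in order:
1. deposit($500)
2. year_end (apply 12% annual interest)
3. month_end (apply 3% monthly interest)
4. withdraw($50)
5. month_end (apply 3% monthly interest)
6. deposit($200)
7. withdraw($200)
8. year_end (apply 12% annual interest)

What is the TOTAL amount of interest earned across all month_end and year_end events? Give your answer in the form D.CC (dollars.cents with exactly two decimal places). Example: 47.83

After 1 (deposit($500)): balance=$1000.00 total_interest=$0.00
After 2 (year_end (apply 12% annual interest)): balance=$1120.00 total_interest=$120.00
After 3 (month_end (apply 3% monthly interest)): balance=$1153.60 total_interest=$153.60
After 4 (withdraw($50)): balance=$1103.60 total_interest=$153.60
After 5 (month_end (apply 3% monthly interest)): balance=$1136.70 total_interest=$186.70
After 6 (deposit($200)): balance=$1336.70 total_interest=$186.70
After 7 (withdraw($200)): balance=$1136.70 total_interest=$186.70
After 8 (year_end (apply 12% annual interest)): balance=$1273.10 total_interest=$323.10

Answer: 323.10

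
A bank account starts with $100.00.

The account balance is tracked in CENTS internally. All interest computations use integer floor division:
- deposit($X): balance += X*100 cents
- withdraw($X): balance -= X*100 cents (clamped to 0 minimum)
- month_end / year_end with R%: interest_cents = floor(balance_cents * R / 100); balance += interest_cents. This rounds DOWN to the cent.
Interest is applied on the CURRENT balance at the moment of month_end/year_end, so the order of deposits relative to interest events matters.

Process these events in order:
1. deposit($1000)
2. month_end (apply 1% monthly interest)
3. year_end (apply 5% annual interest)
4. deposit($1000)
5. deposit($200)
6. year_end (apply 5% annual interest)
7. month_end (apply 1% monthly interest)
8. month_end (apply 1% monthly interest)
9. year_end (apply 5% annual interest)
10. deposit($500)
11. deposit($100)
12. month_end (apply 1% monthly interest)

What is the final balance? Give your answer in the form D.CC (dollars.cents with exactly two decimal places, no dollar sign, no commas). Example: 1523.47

After 1 (deposit($1000)): balance=$1100.00 total_interest=$0.00
After 2 (month_end (apply 1% monthly interest)): balance=$1111.00 total_interest=$11.00
After 3 (year_end (apply 5% annual interest)): balance=$1166.55 total_interest=$66.55
After 4 (deposit($1000)): balance=$2166.55 total_interest=$66.55
After 5 (deposit($200)): balance=$2366.55 total_interest=$66.55
After 6 (year_end (apply 5% annual interest)): balance=$2484.87 total_interest=$184.87
After 7 (month_end (apply 1% monthly interest)): balance=$2509.71 total_interest=$209.71
After 8 (month_end (apply 1% monthly interest)): balance=$2534.80 total_interest=$234.80
After 9 (year_end (apply 5% annual interest)): balance=$2661.54 total_interest=$361.54
After 10 (deposit($500)): balance=$3161.54 total_interest=$361.54
After 11 (deposit($100)): balance=$3261.54 total_interest=$361.54
After 12 (month_end (apply 1% monthly interest)): balance=$3294.15 total_interest=$394.15

Answer: 3294.15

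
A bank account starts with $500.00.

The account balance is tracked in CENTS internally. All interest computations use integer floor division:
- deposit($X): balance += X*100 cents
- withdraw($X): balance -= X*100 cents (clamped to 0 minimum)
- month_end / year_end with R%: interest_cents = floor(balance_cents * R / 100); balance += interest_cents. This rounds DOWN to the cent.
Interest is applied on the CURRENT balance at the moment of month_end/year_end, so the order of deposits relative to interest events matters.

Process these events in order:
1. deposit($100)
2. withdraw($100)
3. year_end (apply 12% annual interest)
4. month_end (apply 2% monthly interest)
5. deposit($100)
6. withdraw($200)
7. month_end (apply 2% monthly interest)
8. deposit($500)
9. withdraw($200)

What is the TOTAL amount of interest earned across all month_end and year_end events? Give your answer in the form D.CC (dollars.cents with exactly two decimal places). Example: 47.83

Answer: 80.62

Derivation:
After 1 (deposit($100)): balance=$600.00 total_interest=$0.00
After 2 (withdraw($100)): balance=$500.00 total_interest=$0.00
After 3 (year_end (apply 12% annual interest)): balance=$560.00 total_interest=$60.00
After 4 (month_end (apply 2% monthly interest)): balance=$571.20 total_interest=$71.20
After 5 (deposit($100)): balance=$671.20 total_interest=$71.20
After 6 (withdraw($200)): balance=$471.20 total_interest=$71.20
After 7 (month_end (apply 2% monthly interest)): balance=$480.62 total_interest=$80.62
After 8 (deposit($500)): balance=$980.62 total_interest=$80.62
After 9 (withdraw($200)): balance=$780.62 total_interest=$80.62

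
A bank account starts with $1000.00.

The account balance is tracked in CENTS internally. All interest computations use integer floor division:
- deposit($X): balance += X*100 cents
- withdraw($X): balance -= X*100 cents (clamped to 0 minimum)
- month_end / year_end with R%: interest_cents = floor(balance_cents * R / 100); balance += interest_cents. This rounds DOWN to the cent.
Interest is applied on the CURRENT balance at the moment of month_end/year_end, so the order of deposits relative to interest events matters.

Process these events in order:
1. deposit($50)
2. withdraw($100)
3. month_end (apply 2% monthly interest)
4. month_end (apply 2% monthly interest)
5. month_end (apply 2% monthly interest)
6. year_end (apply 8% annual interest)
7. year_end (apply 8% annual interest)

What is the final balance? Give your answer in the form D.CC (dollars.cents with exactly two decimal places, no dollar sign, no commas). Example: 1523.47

Answer: 1175.89

Derivation:
After 1 (deposit($50)): balance=$1050.00 total_interest=$0.00
After 2 (withdraw($100)): balance=$950.00 total_interest=$0.00
After 3 (month_end (apply 2% monthly interest)): balance=$969.00 total_interest=$19.00
After 4 (month_end (apply 2% monthly interest)): balance=$988.38 total_interest=$38.38
After 5 (month_end (apply 2% monthly interest)): balance=$1008.14 total_interest=$58.14
After 6 (year_end (apply 8% annual interest)): balance=$1088.79 total_interest=$138.79
After 7 (year_end (apply 8% annual interest)): balance=$1175.89 total_interest=$225.89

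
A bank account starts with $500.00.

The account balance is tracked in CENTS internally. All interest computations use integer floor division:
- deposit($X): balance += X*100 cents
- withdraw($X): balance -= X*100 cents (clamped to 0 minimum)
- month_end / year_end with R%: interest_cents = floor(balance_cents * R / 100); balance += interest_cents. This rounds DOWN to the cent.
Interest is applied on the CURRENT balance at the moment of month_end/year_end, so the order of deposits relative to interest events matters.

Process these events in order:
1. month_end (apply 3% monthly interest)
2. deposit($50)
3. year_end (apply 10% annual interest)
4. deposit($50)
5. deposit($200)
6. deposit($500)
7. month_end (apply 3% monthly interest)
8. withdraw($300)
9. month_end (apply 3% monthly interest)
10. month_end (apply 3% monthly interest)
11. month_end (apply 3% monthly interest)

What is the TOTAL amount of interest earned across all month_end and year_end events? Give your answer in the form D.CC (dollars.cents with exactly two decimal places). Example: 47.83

After 1 (month_end (apply 3% monthly interest)): balance=$515.00 total_interest=$15.00
After 2 (deposit($50)): balance=$565.00 total_interest=$15.00
After 3 (year_end (apply 10% annual interest)): balance=$621.50 total_interest=$71.50
After 4 (deposit($50)): balance=$671.50 total_interest=$71.50
After 5 (deposit($200)): balance=$871.50 total_interest=$71.50
After 6 (deposit($500)): balance=$1371.50 total_interest=$71.50
After 7 (month_end (apply 3% monthly interest)): balance=$1412.64 total_interest=$112.64
After 8 (withdraw($300)): balance=$1112.64 total_interest=$112.64
After 9 (month_end (apply 3% monthly interest)): balance=$1146.01 total_interest=$146.01
After 10 (month_end (apply 3% monthly interest)): balance=$1180.39 total_interest=$180.39
After 11 (month_end (apply 3% monthly interest)): balance=$1215.80 total_interest=$215.80

Answer: 215.80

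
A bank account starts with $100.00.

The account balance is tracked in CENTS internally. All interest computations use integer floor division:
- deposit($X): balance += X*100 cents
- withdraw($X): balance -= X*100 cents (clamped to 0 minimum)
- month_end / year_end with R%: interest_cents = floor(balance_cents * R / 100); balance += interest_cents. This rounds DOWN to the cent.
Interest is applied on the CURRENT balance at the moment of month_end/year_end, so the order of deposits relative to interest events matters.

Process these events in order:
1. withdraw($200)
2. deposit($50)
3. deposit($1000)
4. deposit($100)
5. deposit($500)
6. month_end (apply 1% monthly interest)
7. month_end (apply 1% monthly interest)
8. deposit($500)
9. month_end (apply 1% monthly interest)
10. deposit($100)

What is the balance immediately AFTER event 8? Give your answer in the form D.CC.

Answer: 2183.16

Derivation:
After 1 (withdraw($200)): balance=$0.00 total_interest=$0.00
After 2 (deposit($50)): balance=$50.00 total_interest=$0.00
After 3 (deposit($1000)): balance=$1050.00 total_interest=$0.00
After 4 (deposit($100)): balance=$1150.00 total_interest=$0.00
After 5 (deposit($500)): balance=$1650.00 total_interest=$0.00
After 6 (month_end (apply 1% monthly interest)): balance=$1666.50 total_interest=$16.50
After 7 (month_end (apply 1% monthly interest)): balance=$1683.16 total_interest=$33.16
After 8 (deposit($500)): balance=$2183.16 total_interest=$33.16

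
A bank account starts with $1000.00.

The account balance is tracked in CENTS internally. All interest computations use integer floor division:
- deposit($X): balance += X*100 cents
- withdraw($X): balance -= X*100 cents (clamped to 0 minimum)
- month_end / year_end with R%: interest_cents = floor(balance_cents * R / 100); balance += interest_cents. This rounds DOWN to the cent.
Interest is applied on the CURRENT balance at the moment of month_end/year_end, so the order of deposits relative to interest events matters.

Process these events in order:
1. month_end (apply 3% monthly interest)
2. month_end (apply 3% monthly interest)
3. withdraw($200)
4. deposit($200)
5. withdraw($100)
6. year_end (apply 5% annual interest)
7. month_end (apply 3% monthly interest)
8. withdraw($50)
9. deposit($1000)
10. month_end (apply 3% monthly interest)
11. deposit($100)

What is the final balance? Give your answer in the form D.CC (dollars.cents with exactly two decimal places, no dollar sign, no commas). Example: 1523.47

After 1 (month_end (apply 3% monthly interest)): balance=$1030.00 total_interest=$30.00
After 2 (month_end (apply 3% monthly interest)): balance=$1060.90 total_interest=$60.90
After 3 (withdraw($200)): balance=$860.90 total_interest=$60.90
After 4 (deposit($200)): balance=$1060.90 total_interest=$60.90
After 5 (withdraw($100)): balance=$960.90 total_interest=$60.90
After 6 (year_end (apply 5% annual interest)): balance=$1008.94 total_interest=$108.94
After 7 (month_end (apply 3% monthly interest)): balance=$1039.20 total_interest=$139.20
After 8 (withdraw($50)): balance=$989.20 total_interest=$139.20
After 9 (deposit($1000)): balance=$1989.20 total_interest=$139.20
After 10 (month_end (apply 3% monthly interest)): balance=$2048.87 total_interest=$198.87
After 11 (deposit($100)): balance=$2148.87 total_interest=$198.87

Answer: 2148.87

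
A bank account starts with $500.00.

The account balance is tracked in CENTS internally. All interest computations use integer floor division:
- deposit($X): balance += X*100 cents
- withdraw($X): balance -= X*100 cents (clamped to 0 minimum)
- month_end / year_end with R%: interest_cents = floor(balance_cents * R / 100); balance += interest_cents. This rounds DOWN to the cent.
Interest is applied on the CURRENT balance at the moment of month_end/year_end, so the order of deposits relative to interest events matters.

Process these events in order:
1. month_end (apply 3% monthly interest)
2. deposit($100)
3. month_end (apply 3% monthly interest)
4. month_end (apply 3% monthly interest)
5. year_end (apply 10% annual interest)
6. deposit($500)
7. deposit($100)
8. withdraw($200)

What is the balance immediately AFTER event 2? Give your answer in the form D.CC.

After 1 (month_end (apply 3% monthly interest)): balance=$515.00 total_interest=$15.00
After 2 (deposit($100)): balance=$615.00 total_interest=$15.00

Answer: 615.00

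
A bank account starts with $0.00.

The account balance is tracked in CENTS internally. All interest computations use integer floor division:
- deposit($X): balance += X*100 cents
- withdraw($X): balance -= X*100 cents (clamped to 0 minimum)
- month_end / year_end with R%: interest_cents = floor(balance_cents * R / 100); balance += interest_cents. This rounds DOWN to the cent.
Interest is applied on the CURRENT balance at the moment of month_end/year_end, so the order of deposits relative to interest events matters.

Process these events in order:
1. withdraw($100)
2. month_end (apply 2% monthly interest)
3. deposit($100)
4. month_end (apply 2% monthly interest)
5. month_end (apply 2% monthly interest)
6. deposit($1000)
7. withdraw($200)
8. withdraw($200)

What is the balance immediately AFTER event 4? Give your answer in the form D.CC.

Answer: 102.00

Derivation:
After 1 (withdraw($100)): balance=$0.00 total_interest=$0.00
After 2 (month_end (apply 2% monthly interest)): balance=$0.00 total_interest=$0.00
After 3 (deposit($100)): balance=$100.00 total_interest=$0.00
After 4 (month_end (apply 2% monthly interest)): balance=$102.00 total_interest=$2.00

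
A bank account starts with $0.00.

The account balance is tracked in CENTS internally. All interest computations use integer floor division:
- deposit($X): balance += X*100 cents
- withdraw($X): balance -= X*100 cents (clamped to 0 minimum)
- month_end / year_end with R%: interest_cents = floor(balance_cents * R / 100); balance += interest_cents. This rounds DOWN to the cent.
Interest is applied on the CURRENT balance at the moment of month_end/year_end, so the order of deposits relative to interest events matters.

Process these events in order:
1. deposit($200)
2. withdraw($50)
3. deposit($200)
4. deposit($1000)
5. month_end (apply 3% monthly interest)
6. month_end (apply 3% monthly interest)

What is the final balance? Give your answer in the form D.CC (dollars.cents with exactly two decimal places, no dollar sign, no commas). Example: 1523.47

After 1 (deposit($200)): balance=$200.00 total_interest=$0.00
After 2 (withdraw($50)): balance=$150.00 total_interest=$0.00
After 3 (deposit($200)): balance=$350.00 total_interest=$0.00
After 4 (deposit($1000)): balance=$1350.00 total_interest=$0.00
After 5 (month_end (apply 3% monthly interest)): balance=$1390.50 total_interest=$40.50
After 6 (month_end (apply 3% monthly interest)): balance=$1432.21 total_interest=$82.21

Answer: 1432.21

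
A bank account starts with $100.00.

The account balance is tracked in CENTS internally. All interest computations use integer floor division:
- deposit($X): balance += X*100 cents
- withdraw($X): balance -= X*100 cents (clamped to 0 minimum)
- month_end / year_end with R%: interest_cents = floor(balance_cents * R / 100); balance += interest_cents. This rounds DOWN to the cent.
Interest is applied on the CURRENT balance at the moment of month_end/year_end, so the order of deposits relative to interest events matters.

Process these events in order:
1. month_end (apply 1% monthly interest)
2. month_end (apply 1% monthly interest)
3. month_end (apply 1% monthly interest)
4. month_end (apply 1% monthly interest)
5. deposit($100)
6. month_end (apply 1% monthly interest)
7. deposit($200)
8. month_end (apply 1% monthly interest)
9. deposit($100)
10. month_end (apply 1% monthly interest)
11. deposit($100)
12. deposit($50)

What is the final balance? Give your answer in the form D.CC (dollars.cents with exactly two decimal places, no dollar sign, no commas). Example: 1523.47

Answer: 665.26

Derivation:
After 1 (month_end (apply 1% monthly interest)): balance=$101.00 total_interest=$1.00
After 2 (month_end (apply 1% monthly interest)): balance=$102.01 total_interest=$2.01
After 3 (month_end (apply 1% monthly interest)): balance=$103.03 total_interest=$3.03
After 4 (month_end (apply 1% monthly interest)): balance=$104.06 total_interest=$4.06
After 5 (deposit($100)): balance=$204.06 total_interest=$4.06
After 6 (month_end (apply 1% monthly interest)): balance=$206.10 total_interest=$6.10
After 7 (deposit($200)): balance=$406.10 total_interest=$6.10
After 8 (month_end (apply 1% monthly interest)): balance=$410.16 total_interest=$10.16
After 9 (deposit($100)): balance=$510.16 total_interest=$10.16
After 10 (month_end (apply 1% monthly interest)): balance=$515.26 total_interest=$15.26
After 11 (deposit($100)): balance=$615.26 total_interest=$15.26
After 12 (deposit($50)): balance=$665.26 total_interest=$15.26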